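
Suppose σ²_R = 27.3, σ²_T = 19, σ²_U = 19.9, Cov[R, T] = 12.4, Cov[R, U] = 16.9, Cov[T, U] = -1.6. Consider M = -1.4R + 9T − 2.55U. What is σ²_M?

σ²_M = 1603.53375

σ²_M = a²·σ²_R + b²·σ²_T + c²·σ²_U + 2ab·Cov[R, T] + 2ac·Cov[R, U] + 2bc·Cov[T, U], with a = -1.4, b = 9, c = -2.55.
= 53.508 + 1539 + 129.39975 + (-312.48) + 120.666 + 73.44
= 1603.53375.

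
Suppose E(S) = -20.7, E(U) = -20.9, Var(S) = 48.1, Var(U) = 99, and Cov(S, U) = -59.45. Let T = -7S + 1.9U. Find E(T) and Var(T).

E(T) = 105.19, Var(T) = 4295.66

E(T) = (-7)·E(S) + 1.9·E(U) = (-7)·(-20.7) + 1.9·(-20.9) = 105.19.
Var(T) = a²·Var(S) + b²·Var(U) + 2ab·Cov(S, U) with a = -7, b = 1.9.
= (-7)²·48.1 + 1.9²·99 + 2·(-7)·1.9·(-59.45)
= 2356.9 + 357.39 + 1581.37 = 4295.66.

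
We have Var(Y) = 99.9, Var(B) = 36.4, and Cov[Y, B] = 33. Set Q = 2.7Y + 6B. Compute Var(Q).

Var(Q) = a²·Var(Y) + b²·Var(B) + 2ab·Cov[Y, B] with a = 2.7, b = 6.
= 2.7²·99.9 + 6²·36.4 + 2·2.7·6·33
= 728.271 + 1310.4 + 1069.2 = 3107.871.

Var(Q) = 3107.871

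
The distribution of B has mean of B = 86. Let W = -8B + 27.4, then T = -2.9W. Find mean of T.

mean of T = 1915.74

mean of W = (-8)·86 + 27.4 = -660.6.
mean of T = (-2.9)·(-660.6) = 1915.74.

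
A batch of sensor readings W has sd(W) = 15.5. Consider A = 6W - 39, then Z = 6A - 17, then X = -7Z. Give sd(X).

sd(X) = 3906

sd(A) = |6|·15.5 = 93.
sd(Z) = |6|·93 = 558.
sd(X) = |-7|·558 = 3906.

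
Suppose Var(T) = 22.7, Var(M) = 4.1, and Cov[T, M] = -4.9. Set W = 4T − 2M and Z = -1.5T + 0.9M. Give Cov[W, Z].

Cov[W, Z] = -175.92

By bilinearity, Cov[W, Z] = ac·Var(T) + bd·Var(M) + (ad+bc)·Cov[T, M], with a=4, b=-2, c=-1.5, d=0.9.
ac·Var(T) = 4·(-1.5)·22.7 = -136.2
bd·Var(M) = (-2)·0.9·4.1 = -7.38
(ad+bc)·Cov[T, M] = (6.6)·(-4.9) = -32.34
Cov[W, Z] = -136.2 + (-7.38) + (-32.34) = -175.92.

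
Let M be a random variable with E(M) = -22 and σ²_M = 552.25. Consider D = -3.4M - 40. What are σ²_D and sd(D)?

D = -3.4M - 40 is linear with a = -3.4, b = -40.
σ²_D = a²·σ²_M = (-3.4)²·552.25 = 6384.01 (the additive constant -40 does not affect variance).
sd(M) = √552.25 = 23.5.
sd(D) = |a|·sd(M) = |-3.4|·23.5 = 79.9.

σ²_D = 6384.01, sd(D) = 79.9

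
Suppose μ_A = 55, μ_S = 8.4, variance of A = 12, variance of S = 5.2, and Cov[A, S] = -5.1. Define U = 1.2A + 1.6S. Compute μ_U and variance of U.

μ_U = 79.44, variance of U = 11.008

μ_U = 1.2·μ_A + 1.6·μ_S = 1.2·55 + 1.6·8.4 = 79.44.
variance of U = a²·variance of A + b²·variance of S + 2ab·Cov[A, S] with a = 1.2, b = 1.6.
= 1.2²·12 + 1.6²·5.2 + 2·1.2·1.6·(-5.1)
= 17.28 + 13.312 + (-19.584) = 11.008.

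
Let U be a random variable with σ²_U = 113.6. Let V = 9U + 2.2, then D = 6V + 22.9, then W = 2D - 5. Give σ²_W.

σ²_V = 9²·113.6 = 9201.6.
σ²_D = 6²·9201.6 = 331257.6.
σ²_W = 2²·331257.6 = 1325030.4.

σ²_W = 1325030.4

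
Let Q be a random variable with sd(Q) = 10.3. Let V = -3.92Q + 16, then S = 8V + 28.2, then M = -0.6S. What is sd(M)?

sd(V) = |-3.92|·10.3 = 40.376.
sd(S) = |8|·40.376 = 323.008.
sd(M) = |-0.6|·323.008 = 193.8048.

sd(M) = 193.8048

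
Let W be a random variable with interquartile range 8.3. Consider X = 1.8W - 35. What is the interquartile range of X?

Under X = aW + b, IQR(X) = |a|·IQR(W) = |1.8|·8.3 = 14.94 (shifts cancel; spread scales by |a|).

IQR(X) = 14.94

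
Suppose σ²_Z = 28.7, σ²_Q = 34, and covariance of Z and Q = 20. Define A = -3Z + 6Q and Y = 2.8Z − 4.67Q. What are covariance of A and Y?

By bilinearity, covariance of A and Y = ac·σ²_Z + bd·σ²_Q + (ad+bc)·covariance of Z and Q, with a=-3, b=6, c=2.8, d=-4.67.
ac·σ²_Z = (-3)·2.8·28.7 = -241.08
bd·σ²_Q = 6·(-4.67)·34 = -952.68
(ad+bc)·covariance of Z and Q = (30.81)·20 = 616.2
covariance of A and Y = -241.08 + (-952.68) + 616.2 = -577.56.

covariance of A and Y = -577.56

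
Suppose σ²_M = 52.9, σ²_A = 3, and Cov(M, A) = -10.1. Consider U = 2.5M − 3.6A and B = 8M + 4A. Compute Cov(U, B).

Cov(U, B) = 1204.68

By bilinearity, Cov(U, B) = ac·σ²_M + bd·σ²_A + (ad+bc)·Cov(M, A), with a=2.5, b=-3.6, c=8, d=4.
ac·σ²_M = 2.5·8·52.9 = 1058
bd·σ²_A = (-3.6)·4·3 = -43.2
(ad+bc)·Cov(M, A) = (-18.8)·(-10.1) = 189.88
Cov(U, B) = 1058 + (-43.2) + 189.88 = 1204.68.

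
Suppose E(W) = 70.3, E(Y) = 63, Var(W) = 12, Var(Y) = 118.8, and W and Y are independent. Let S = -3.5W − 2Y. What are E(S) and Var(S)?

E(S) = -372.05, Var(S) = 622.2

E(S) = (-3.5)·E(W) + (-2)·E(Y) = (-3.5)·70.3 + (-2)·63 = -372.05.
Var(S) = a²·Var(W) + b²·Var(Y) + 2ab·Cov[W, Y] with a = -3.5, b = -2.
Independence gives Cov[W, Y] = 0.
= (-3.5)²·12 + (-2)²·118.8 + 2·(-3.5)·(-2)·0
= 147 + 475.2 + 0 = 622.2.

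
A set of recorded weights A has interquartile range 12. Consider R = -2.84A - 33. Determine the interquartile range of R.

IQR(R) = 34.08

Under R = aA + b, IQR(R) = |a|·IQR(A) = |-2.84|·12 = 34.08 (shifts cancel; spread scales by |a|).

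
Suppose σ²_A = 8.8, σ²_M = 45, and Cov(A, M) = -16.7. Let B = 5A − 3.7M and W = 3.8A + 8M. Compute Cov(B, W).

By bilinearity, Cov(B, W) = ac·σ²_A + bd·σ²_M + (ad+bc)·Cov(A, M), with a=5, b=-3.7, c=3.8, d=8.
ac·σ²_A = 5·3.8·8.8 = 167.2
bd·σ²_M = (-3.7)·8·45 = -1332
(ad+bc)·Cov(A, M) = (25.94)·(-16.7) = -433.198
Cov(B, W) = 167.2 + (-1332) + (-433.198) = -1597.998.

Cov(B, W) = -1597.998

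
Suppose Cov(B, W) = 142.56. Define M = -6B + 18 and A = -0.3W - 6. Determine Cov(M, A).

Cov(M, A) = a·c·Cov(B, W) = (-6)·(-0.3)·142.56 = 256.608. Additive constants drop out.

Cov(M, A) = 256.608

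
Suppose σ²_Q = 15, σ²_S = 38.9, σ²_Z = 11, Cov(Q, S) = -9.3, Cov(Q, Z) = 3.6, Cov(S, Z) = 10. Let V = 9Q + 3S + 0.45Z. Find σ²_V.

σ²_V = 1121.2875

σ²_V = a²·σ²_Q + b²·σ²_S + c²·σ²_Z + 2ab·Cov(Q, S) + 2ac·Cov(Q, Z) + 2bc·Cov(S, Z), with a = 9, b = 3, c = 0.45.
= 1215 + 350.1 + 2.2275 + (-502.2) + 29.16 + 27
= 1121.2875.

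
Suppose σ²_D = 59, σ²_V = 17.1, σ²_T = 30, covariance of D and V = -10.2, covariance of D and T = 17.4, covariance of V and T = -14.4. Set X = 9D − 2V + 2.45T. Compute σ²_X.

σ²_X = 6303.135

σ²_X = a²·σ²_D + b²·σ²_V + c²·σ²_T + 2ab·covariance of D and V + 2ac·covariance of D and T + 2bc·covariance of V and T, with a = 9, b = -2, c = 2.45.
= 4779 + 68.4 + 180.075 + 367.2 + 767.34 + 141.12
= 6303.135.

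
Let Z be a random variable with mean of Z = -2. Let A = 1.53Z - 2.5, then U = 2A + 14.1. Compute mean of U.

mean of A = 1.53·(-2) + (-2.5) = -5.56.
mean of U = 2·(-5.56) + 14.1 = 2.98.

mean of U = 2.98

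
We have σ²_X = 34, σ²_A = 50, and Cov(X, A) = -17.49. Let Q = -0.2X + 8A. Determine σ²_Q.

σ²_Q = 3257.328

σ²_Q = a²·σ²_X + b²·σ²_A + 2ab·Cov(X, A) with a = -0.2, b = 8.
= (-0.2)²·34 + 8²·50 + 2·(-0.2)·8·(-17.49)
= 1.36 + 3200 + 55.968 = 3257.328.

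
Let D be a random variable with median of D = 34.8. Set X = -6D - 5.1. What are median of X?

A linear map preserves order up to sign, so median of X = a·median of D + b = (-6)·34.8 + (-5.1) = -213.9.

median of X = -213.9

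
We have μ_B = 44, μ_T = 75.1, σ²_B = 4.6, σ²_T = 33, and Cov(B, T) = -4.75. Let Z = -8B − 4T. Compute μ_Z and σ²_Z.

μ_Z = -652.4, σ²_Z = 518.4

μ_Z = (-8)·μ_B + (-4)·μ_T = (-8)·44 + (-4)·75.1 = -652.4.
σ²_Z = a²·σ²_B + b²·σ²_T + 2ab·Cov(B, T) with a = -8, b = -4.
= (-8)²·4.6 + (-4)²·33 + 2·(-8)·(-4)·(-4.75)
= 294.4 + 528 + (-304) = 518.4.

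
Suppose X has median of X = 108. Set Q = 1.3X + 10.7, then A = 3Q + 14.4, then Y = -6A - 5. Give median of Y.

median of Y = -2811.2

median of Q = 1.3·108 + 10.7 = 151.1.
median of A = 3·151.1 + 14.4 = 467.7.
median of Y = (-6)·467.7 + (-5) = -2811.2.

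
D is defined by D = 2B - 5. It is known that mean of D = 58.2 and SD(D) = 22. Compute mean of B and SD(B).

From D = 2B - 5: mean of D = a·mean of B + b, so mean of B = (mean of D − b)/a = (58.2 − (-5))/2 = 31.6.
SD(D) = |a|·SD(B), so SD(B) = 22/|2| = 11.

mean of B = 31.6, SD(B) = 11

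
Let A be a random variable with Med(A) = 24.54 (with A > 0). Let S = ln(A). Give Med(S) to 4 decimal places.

ln(A) is monotone on this domain, so Med(S) = ln(24.54) ≈ 3.2003.

Med(S) = 3.2003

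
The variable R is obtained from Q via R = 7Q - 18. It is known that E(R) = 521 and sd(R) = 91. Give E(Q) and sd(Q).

From R = 7Q - 18: E(R) = a·E(Q) + b, so E(Q) = (E(R) − b)/a = (521 − (-18))/7 = 77.
sd(R) = |a|·sd(Q), so sd(Q) = 91/|7| = 13.

E(Q) = 77, sd(Q) = 13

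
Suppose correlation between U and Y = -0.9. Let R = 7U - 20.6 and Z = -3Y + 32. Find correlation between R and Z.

correlation between R and Z = 0.9

Linear rescalings preserve |correlation|; the slopes 7 and -3 have opposite signs, so the correlation flips sign: correlation between R and Z = −correlation between U and Y = 0.9.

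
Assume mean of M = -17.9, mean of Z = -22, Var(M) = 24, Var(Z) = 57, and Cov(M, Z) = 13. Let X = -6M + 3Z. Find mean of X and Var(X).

mean of X = 41.4, Var(X) = 909

mean of X = (-6)·mean of M + 3·mean of Z = (-6)·(-17.9) + 3·(-22) = 41.4.
Var(X) = a²·Var(M) + b²·Var(Z) + 2ab·Cov(M, Z) with a = -6, b = 3.
= (-6)²·24 + 3²·57 + 2·(-6)·3·13
= 864 + 513 + (-468) = 909.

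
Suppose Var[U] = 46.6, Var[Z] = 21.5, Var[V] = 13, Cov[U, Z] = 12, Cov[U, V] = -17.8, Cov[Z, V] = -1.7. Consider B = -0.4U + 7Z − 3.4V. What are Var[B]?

Var[B] = 1176.54

Var[B] = a²·Var[U] + b²·Var[Z] + c²·Var[V] + 2ab·Cov[U, Z] + 2ac·Cov[U, V] + 2bc·Cov[Z, V], with a = -0.4, b = 7, c = -3.4.
= 7.456 + 1053.5 + 150.28 + (-67.2) + (-48.416) + 80.92
= 1176.54.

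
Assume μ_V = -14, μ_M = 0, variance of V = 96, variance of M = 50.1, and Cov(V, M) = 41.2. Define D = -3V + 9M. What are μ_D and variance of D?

μ_D = 42, variance of D = 2697.3

μ_D = (-3)·μ_V + 9·μ_M = (-3)·(-14) + 9·0 = 42.
variance of D = a²·variance of V + b²·variance of M + 2ab·Cov(V, M) with a = -3, b = 9.
= (-3)²·96 + 9²·50.1 + 2·(-3)·9·41.2
= 864 + 4058.1 + (-2224.8) = 2697.3.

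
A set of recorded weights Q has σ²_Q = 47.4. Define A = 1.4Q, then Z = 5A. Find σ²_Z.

σ²_Z = 2322.6

σ²_A = 1.4²·47.4 = 92.904.
σ²_Z = 5²·92.904 = 2322.6.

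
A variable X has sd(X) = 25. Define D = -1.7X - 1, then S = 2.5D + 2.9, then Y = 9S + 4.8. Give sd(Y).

sd(Y) = 956.25

sd(D) = |-1.7|·25 = 42.5.
sd(S) = |2.5|·42.5 = 106.25.
sd(Y) = |9|·106.25 = 956.25.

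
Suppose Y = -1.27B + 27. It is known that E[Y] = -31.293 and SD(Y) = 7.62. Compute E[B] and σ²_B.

From Y = -1.27B + 27: E[Y] = a·E[B] + b, so E[B] = (E[Y] − b)/a = (-31.293 − 27)/(-1.27) = 45.9.
σ²_Y = 7.62² = 58.0644.
σ²_Y = a²·σ²_B, so σ²_B = 58.0644/(-1.27)² = 36.

E[B] = 45.9, σ²_B = 36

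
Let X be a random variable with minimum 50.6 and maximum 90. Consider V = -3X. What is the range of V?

Range of X = 90 − 50.6 = 39.4.
Range(V) = |a|·Range(X) = |-3|·39.4 = 118.2.

Range(V) = 118.2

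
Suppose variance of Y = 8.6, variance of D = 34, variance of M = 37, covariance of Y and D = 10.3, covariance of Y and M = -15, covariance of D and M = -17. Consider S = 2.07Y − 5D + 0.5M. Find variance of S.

variance of S = a²·variance of Y + b²·variance of D + c²·variance of M + 2ab·covariance of Y and D + 2ac·covariance of Y and M + 2bc·covariance of D and M, with a = 2.07, b = -5, c = 0.5.
= 36.85014 + 850 + 9.25 + (-213.21) + (-31.05) + 85
= 736.84014.

variance of S = 736.84014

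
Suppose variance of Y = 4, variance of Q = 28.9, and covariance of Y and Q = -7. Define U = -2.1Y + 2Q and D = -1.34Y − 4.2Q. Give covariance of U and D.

covariance of U and D = -274.484

By bilinearity, covariance of U and D = ac·variance of Y + bd·variance of Q + (ad+bc)·covariance of Y and Q, with a=-2.1, b=2, c=-1.34, d=-4.2.
ac·variance of Y = (-2.1)·(-1.34)·4 = 11.256
bd·variance of Q = 2·(-4.2)·28.9 = -242.76
(ad+bc)·covariance of Y and Q = (6.14)·(-7) = -42.98
covariance of U and D = 11.256 + (-242.76) + (-42.98) = -274.484.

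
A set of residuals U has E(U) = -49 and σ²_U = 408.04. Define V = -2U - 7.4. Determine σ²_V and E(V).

σ²_V = 1632.16, E(V) = 90.6

V = -2U - 7.4 is linear with a = -2, b = -7.4.
σ²_V = a²·σ²_U = (-2)²·408.04 = 1632.16 (the additive constant -7.4 does not affect variance).
E(V) = a·E(U) + b = (-2)·(-49) + (-7.4) = 90.6.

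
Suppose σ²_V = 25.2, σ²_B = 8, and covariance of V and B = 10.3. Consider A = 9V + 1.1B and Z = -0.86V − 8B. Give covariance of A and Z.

By bilinearity, covariance of A and Z = ac·σ²_V + bd·σ²_B + (ad+bc)·covariance of V and B, with a=9, b=1.1, c=-0.86, d=-8.
ac·σ²_V = 9·(-0.86)·25.2 = -195.048
bd·σ²_B = 1.1·(-8)·8 = -70.4
(ad+bc)·covariance of V and B = (-72.946)·10.3 = -751.3438
covariance of A and Z = -195.048 + (-70.4) + (-751.3438) = -1016.7918.

covariance of A and Z = -1016.7918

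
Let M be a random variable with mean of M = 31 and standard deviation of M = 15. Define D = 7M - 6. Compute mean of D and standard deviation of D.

D = 7M - 6 is linear with a = 7, b = -6.
mean of D = a·mean of M + b = 7·31 + (-6) = 211.
standard deviation of D = |a|·standard deviation of M = |7|·15 = 105.

mean of D = 211, standard deviation of D = 105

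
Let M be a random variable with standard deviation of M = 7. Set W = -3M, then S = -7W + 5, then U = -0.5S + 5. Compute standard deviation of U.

standard deviation of W = |-3|·7 = 21.
standard deviation of S = |-7|·21 = 147.
standard deviation of U = |-0.5|·147 = 73.5.

standard deviation of U = 73.5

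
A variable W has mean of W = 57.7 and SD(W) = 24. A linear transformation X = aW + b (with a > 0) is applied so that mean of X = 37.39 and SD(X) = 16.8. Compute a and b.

a = 0.7, b = -3

SD(X) = a·SD(W) (a > 0), so a = 16.8/24 = 0.7.
mean of X = a·mean of W + b, so b = 37.39 − 0.7·57.7 = -3.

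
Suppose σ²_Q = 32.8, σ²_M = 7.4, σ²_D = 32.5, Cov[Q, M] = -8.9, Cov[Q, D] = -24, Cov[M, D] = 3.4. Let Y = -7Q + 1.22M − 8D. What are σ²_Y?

σ²_Y = 1095.85816

σ²_Y = a²·σ²_Q + b²·σ²_M + c²·σ²_D + 2ab·Cov[Q, M] + 2ac·Cov[Q, D] + 2bc·Cov[M, D], with a = -7, b = 1.22, c = -8.
= 1607.2 + 11.01416 + 2080 + 152.012 + (-2688) + (-66.368)
= 1095.85816.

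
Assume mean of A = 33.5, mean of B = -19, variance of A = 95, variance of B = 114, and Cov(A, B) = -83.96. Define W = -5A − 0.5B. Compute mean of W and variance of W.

mean of W = -158, variance of W = 1983.7

mean of W = (-5)·mean of A + (-0.5)·mean of B = (-5)·33.5 + (-0.5)·(-19) = -158.
variance of W = a²·variance of A + b²·variance of B + 2ab·Cov(A, B) with a = -5, b = -0.5.
= (-5)²·95 + (-0.5)²·114 + 2·(-5)·(-0.5)·(-83.96)
= 2375 + 28.5 + (-419.8) = 1983.7.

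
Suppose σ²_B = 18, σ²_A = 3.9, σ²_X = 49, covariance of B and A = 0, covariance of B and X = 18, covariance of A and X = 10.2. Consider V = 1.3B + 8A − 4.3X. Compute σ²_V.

σ²_V = a²·σ²_B + b²·σ²_A + c²·σ²_X + 2ab·covariance of B and A + 2ac·covariance of B and X + 2bc·covariance of A and X, with a = 1.3, b = 8, c = -4.3.
= 30.42 + 249.6 + 906.01 + 0 + (-201.24) + (-701.76)
= 283.03.

σ²_V = 283.03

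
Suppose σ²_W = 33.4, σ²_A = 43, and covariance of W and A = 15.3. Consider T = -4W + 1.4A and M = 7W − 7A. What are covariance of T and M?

By bilinearity, covariance of T and M = ac·σ²_W + bd·σ²_A + (ad+bc)·covariance of W and A, with a=-4, b=1.4, c=7, d=-7.
ac·σ²_W = (-4)·7·33.4 = -935.2
bd·σ²_A = 1.4·(-7)·43 = -421.4
(ad+bc)·covariance of W and A = (37.8)·15.3 = 578.34
covariance of T and M = -935.2 + (-421.4) + 578.34 = -778.26.

covariance of T and M = -778.26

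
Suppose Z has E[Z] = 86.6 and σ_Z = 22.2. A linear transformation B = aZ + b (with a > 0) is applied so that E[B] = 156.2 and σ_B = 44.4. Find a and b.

a = 2, b = -17

σ_B = a·σ_Z (a > 0), so a = 44.4/22.2 = 2.
E[B] = a·E[Z] + b, so b = 156.2 − 2·86.6 = -17.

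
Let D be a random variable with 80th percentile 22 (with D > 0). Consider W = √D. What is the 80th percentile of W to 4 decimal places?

√D is increasing, so P_{80}(W) = g(P_{80}(D)) ≈ 4.6904.

80th percentile of W = 4.6904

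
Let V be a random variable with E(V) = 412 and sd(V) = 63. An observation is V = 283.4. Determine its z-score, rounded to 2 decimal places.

z = (V − E(V)) / sd(V) = (283.4 − 412) / 63 ≈ -2.04.

z = -2.04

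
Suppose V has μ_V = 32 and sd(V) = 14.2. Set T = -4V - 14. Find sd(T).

T = -4V - 14 is linear with a = -4, b = -14.
sd(T) = |a|·sd(V) = |-4|·14.2 = 56.8.

sd(T) = 56.8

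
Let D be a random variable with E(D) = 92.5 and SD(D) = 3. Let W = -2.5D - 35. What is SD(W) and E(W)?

SD(W) = 7.5, E(W) = -266.25

W = -2.5D - 35 is linear with a = -2.5, b = -35.
SD(W) = |a|·SD(D) = |-2.5|·3 = 7.5.
E(W) = a·E(D) + b = (-2.5)·92.5 + (-35) = -266.25.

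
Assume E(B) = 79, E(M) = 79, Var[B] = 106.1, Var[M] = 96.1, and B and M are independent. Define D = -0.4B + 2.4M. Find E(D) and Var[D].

E(D) = 158, Var[D] = 570.512

E(D) = (-0.4)·E(B) + 2.4·E(M) = (-0.4)·79 + 2.4·79 = 158.
Var[D] = a²·Var[B] + b²·Var[M] + 2ab·covariance of B and M with a = -0.4, b = 2.4.
Independence gives covariance of B and M = 0.
= (-0.4)²·106.1 + 2.4²·96.1 + 2·(-0.4)·2.4·0
= 16.976 + 553.536 + 0 = 570.512.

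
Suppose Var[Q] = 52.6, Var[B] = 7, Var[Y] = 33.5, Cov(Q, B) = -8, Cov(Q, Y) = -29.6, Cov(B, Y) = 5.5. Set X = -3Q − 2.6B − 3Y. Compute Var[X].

Var[X] = 250.42

Var[X] = a²·Var[Q] + b²·Var[B] + c²·Var[Y] + 2ab·Cov(Q, B) + 2ac·Cov(Q, Y) + 2bc·Cov(B, Y), with a = -3, b = -2.6, c = -3.
= 473.4 + 47.32 + 301.5 + (-124.8) + (-532.8) + 85.8
= 250.42.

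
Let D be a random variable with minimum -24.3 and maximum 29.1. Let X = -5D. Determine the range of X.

Range of D = 29.1 − (-24.3) = 53.4.
Range(X) = |a|·Range(D) = |-5|·53.4 = 267.

Range(X) = 267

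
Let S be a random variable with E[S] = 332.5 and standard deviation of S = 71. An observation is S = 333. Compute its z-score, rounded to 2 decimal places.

z = (S − E[S]) / standard deviation of S = (333 − 332.5) / 71 ≈ 0.01.

z = 0.01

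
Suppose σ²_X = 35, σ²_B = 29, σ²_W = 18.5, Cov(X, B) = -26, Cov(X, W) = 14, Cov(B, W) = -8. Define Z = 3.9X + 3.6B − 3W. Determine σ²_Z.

σ²_Z = a²·σ²_X + b²·σ²_B + c²·σ²_W + 2ab·Cov(X, B) + 2ac·Cov(X, W) + 2bc·Cov(B, W), with a = 3.9, b = 3.6, c = -3.
= 532.35 + 375.84 + 166.5 + (-730.08) + (-327.6) + 172.8
= 189.81.

σ²_Z = 189.81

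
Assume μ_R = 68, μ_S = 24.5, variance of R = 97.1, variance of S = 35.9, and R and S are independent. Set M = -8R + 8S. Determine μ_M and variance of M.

μ_M = -348, variance of M = 8512

μ_M = (-8)·μ_R + 8·μ_S = (-8)·68 + 8·24.5 = -348.
variance of M = a²·variance of R + b²·variance of S + 2ab·Cov(R, S) with a = -8, b = 8.
Independence gives Cov(R, S) = 0.
= (-8)²·97.1 + 8²·35.9 + 2·(-8)·8·0
= 6214.4 + 2297.6 + 0 = 8512.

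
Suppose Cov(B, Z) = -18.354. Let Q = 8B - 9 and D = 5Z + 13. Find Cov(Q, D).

Cov(Q, D) = -734.16

Cov(Q, D) = a·c·Cov(B, Z) = 8·5·(-18.354) = -734.16. Additive constants drop out.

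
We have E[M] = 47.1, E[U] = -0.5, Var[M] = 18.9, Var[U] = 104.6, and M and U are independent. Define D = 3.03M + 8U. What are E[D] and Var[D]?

E[D] = 3.03·E[M] + 8·E[U] = 3.03·47.1 + 8·(-0.5) = 138.713.
Var[D] = a²·Var[M] + b²·Var[U] + 2ab·Cov(M, U) with a = 3.03, b = 8.
Independence gives Cov(M, U) = 0.
= 3.03²·18.9 + 8²·104.6 + 2·3.03·8·0
= 173.51901 + 6694.4 + 0 = 6867.91901.

E[D] = 138.713, Var[D] = 6867.91901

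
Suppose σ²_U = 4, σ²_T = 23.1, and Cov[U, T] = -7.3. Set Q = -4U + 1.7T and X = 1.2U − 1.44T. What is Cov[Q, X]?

By bilinearity, Cov[Q, X] = ac·σ²_U + bd·σ²_T + (ad+bc)·Cov[U, T], with a=-4, b=1.7, c=1.2, d=-1.44.
ac·σ²_U = (-4)·1.2·4 = -19.2
bd·σ²_T = 1.7·(-1.44)·23.1 = -56.5488
(ad+bc)·Cov[U, T] = (7.8)·(-7.3) = -56.94
Cov[Q, X] = -19.2 + (-56.5488) + (-56.94) = -132.6888.

Cov[Q, X] = -132.6888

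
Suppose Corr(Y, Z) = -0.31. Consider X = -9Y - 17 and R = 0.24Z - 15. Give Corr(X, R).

Linear rescalings preserve |correlation|; the slopes -9 and 0.24 have opposite signs, so the correlation flips sign: Corr(X, R) = −Corr(Y, Z) = 0.31.

Corr(X, R) = 0.31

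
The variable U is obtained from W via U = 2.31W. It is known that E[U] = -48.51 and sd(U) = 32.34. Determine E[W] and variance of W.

E[W] = -21, variance of W = 196

From U = 2.31W: E[U] = a·E[W] + b, so E[W] = (E[U] − b)/a = (-48.51 − 0)/2.31 = -21.
variance of U = 32.34² = 1045.8756.
variance of U = a²·variance of W, so variance of W = 1045.8756/2.31² = 196.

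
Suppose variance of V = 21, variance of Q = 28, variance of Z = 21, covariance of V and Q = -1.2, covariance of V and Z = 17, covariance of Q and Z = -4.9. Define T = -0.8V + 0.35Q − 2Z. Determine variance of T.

variance of T = a²·variance of V + b²·variance of Q + c²·variance of Z + 2ab·covariance of V and Q + 2ac·covariance of V and Z + 2bc·covariance of Q and Z, with a = -0.8, b = 0.35, c = -2.
= 13.44 + 3.43 + 84 + 0.672 + 54.4 + 6.86
= 162.802.

variance of T = 162.802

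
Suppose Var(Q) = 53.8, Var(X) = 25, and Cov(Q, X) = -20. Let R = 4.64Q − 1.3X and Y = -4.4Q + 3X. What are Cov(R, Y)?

Cov(R, Y) = -1588.6808

By bilinearity, Cov(R, Y) = ac·Var(Q) + bd·Var(X) + (ad+bc)·Cov(Q, X), with a=4.64, b=-1.3, c=-4.4, d=3.
ac·Var(Q) = 4.64·(-4.4)·53.8 = -1098.3808
bd·Var(X) = (-1.3)·3·25 = -97.5
(ad+bc)·Cov(Q, X) = (19.64)·(-20) = -392.8
Cov(R, Y) = -1098.3808 + (-97.5) + (-392.8) = -1588.6808.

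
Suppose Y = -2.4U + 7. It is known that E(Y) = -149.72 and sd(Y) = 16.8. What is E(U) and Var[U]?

From Y = -2.4U + 7: E(Y) = a·E(U) + b, so E(U) = (E(Y) − b)/a = (-149.72 − 7)/(-2.4) = 65.3.
Var[Y] = 16.8² = 282.24.
Var[Y] = a²·Var[U], so Var[U] = 282.24/(-2.4)² = 49.

E(U) = 65.3, Var[U] = 49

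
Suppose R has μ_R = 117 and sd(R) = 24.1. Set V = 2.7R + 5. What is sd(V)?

sd(V) = 65.07

V = 2.7R + 5 is linear with a = 2.7, b = 5.
sd(V) = |a|·sd(R) = |2.7|·24.1 = 65.07.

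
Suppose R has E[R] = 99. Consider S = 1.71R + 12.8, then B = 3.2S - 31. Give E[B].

E[B] = 551.688

E[S] = 1.71·99 + 12.8 = 182.09.
E[B] = 3.2·182.09 + (-31) = 551.688.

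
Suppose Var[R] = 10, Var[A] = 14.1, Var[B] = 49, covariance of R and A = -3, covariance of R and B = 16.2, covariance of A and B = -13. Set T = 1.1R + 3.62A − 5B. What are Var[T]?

Var[T] = 1690.38004

Var[T] = a²·Var[R] + b²·Var[A] + c²·Var[B] + 2ab·covariance of R and A + 2ac·covariance of R and B + 2bc·covariance of A and B, with a = 1.1, b = 3.62, c = -5.
= 12.1 + 184.77204 + 1225 + (-23.892) + (-178.2) + 470.6
= 1690.38004.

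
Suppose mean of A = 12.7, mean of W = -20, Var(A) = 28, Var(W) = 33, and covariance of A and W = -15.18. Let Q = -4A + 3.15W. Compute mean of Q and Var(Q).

mean of Q = -113.8, Var(Q) = 1157.9785

mean of Q = (-4)·mean of A + 3.15·mean of W = (-4)·12.7 + 3.15·(-20) = -113.8.
Var(Q) = a²·Var(A) + b²·Var(W) + 2ab·covariance of A and W with a = -4, b = 3.15.
= (-4)²·28 + 3.15²·33 + 2·(-4)·3.15·(-15.18)
= 448 + 327.4425 + 382.536 = 1157.9785.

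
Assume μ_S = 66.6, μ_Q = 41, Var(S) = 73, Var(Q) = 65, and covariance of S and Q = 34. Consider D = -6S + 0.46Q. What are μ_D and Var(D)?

μ_D = (-6)·μ_S + 0.46·μ_Q = (-6)·66.6 + 0.46·41 = -380.74.
Var(D) = a²·Var(S) + b²·Var(Q) + 2ab·covariance of S and Q with a = -6, b = 0.46.
= (-6)²·73 + 0.46²·65 + 2·(-6)·0.46·34
= 2628 + 13.754 + (-187.68) = 2454.074.

μ_D = -380.74, Var(D) = 2454.074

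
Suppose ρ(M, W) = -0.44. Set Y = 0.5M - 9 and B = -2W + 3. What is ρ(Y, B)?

Linear rescalings preserve |correlation|; the slopes 0.5 and -2 have opposite signs, so the correlation flips sign: ρ(Y, B) = −ρ(M, W) = 0.44.

ρ(Y, B) = 0.44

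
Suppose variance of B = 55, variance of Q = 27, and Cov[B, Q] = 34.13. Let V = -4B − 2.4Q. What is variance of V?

variance of V = a²·variance of B + b²·variance of Q + 2ab·Cov[B, Q] with a = -4, b = -2.4.
= (-4)²·55 + (-2.4)²·27 + 2·(-4)·(-2.4)·34.13
= 880 + 155.52 + 655.296 = 1690.816.

variance of V = 1690.816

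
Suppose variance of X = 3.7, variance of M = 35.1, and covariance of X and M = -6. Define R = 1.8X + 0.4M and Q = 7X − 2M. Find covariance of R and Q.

By bilinearity, covariance of R and Q = ac·variance of X + bd·variance of M + (ad+bc)·covariance of X and M, with a=1.8, b=0.4, c=7, d=-2.
ac·variance of X = 1.8·7·3.7 = 46.62
bd·variance of M = 0.4·(-2)·35.1 = -28.08
(ad+bc)·covariance of X and M = (-0.8)·(-6) = 4.8
covariance of R and Q = 46.62 + (-28.08) + 4.8 = 23.34.

covariance of R and Q = 23.34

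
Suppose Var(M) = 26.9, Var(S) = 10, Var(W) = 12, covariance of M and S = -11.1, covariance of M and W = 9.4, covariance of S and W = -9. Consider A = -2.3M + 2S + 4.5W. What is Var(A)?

Var(A) = a²·Var(M) + b²·Var(S) + c²·Var(W) + 2ab·covariance of M and S + 2ac·covariance of M and W + 2bc·covariance of S and W, with a = -2.3, b = 2, c = 4.5.
= 142.301 + 40 + 243 + 102.12 + (-194.58) + (-162)
= 170.841.

Var(A) = 170.841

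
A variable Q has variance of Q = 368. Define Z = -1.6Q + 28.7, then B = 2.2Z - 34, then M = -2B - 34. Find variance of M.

variance of Z = (-1.6)²·368 = 942.08.
variance of B = 2.2²·942.08 = 4559.6672.
variance of M = (-2)²·4559.6672 = 18238.6688.

variance of M = 18238.6688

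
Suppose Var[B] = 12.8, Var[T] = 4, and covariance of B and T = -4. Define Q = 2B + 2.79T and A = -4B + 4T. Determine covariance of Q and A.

By bilinearity, covariance of Q and A = ac·Var[B] + bd·Var[T] + (ad+bc)·covariance of B and T, with a=2, b=2.79, c=-4, d=4.
ac·Var[B] = 2·(-4)·12.8 = -102.4
bd·Var[T] = 2.79·4·4 = 44.64
(ad+bc)·covariance of B and T = (-3.16)·(-4) = 12.64
covariance of Q and A = -102.4 + 44.64 + 12.64 = -45.12.

covariance of Q and A = -45.12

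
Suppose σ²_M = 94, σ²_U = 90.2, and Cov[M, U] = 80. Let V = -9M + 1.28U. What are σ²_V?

σ²_V = 5918.58368

σ²_V = a²·σ²_M + b²·σ²_U + 2ab·Cov[M, U] with a = -9, b = 1.28.
= (-9)²·94 + 1.28²·90.2 + 2·(-9)·1.28·80
= 7614 + 147.78368 + (-1843.2) = 5918.58368.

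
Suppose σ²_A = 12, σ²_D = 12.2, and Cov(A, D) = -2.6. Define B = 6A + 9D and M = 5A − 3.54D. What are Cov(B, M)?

Cov(B, M) = -90.468

By bilinearity, Cov(B, M) = ac·σ²_A + bd·σ²_D + (ad+bc)·Cov(A, D), with a=6, b=9, c=5, d=-3.54.
ac·σ²_A = 6·5·12 = 360
bd·σ²_D = 9·(-3.54)·12.2 = -388.692
(ad+bc)·Cov(A, D) = (23.76)·(-2.6) = -61.776
Cov(B, M) = 360 + (-388.692) + (-61.776) = -90.468.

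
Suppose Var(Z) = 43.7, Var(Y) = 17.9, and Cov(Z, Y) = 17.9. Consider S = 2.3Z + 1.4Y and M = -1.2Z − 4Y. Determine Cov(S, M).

Cov(S, M) = -415.604

By bilinearity, Cov(S, M) = ac·Var(Z) + bd·Var(Y) + (ad+bc)·Cov(Z, Y), with a=2.3, b=1.4, c=-1.2, d=-4.
ac·Var(Z) = 2.3·(-1.2)·43.7 = -120.612
bd·Var(Y) = 1.4·(-4)·17.9 = -100.24
(ad+bc)·Cov(Z, Y) = (-10.88)·17.9 = -194.752
Cov(S, M) = -120.612 + (-100.24) + (-194.752) = -415.604.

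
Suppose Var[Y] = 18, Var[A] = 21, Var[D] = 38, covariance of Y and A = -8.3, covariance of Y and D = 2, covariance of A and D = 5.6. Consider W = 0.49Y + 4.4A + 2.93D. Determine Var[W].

Var[W] = 851.4516

Var[W] = a²·Var[Y] + b²·Var[A] + c²·Var[D] + 2ab·covariance of Y and A + 2ac·covariance of Y and D + 2bc·covariance of A and D, with a = 0.49, b = 4.4, c = 2.93.
= 4.3218 + 406.56 + 326.2262 + (-35.7896) + 5.7428 + 144.3904
= 851.4516.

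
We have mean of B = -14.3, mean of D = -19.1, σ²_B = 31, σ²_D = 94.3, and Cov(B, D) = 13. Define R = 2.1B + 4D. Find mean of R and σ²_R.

mean of R = 2.1·mean of B + 4·mean of D = 2.1·(-14.3) + 4·(-19.1) = -106.43.
σ²_R = a²·σ²_B + b²·σ²_D + 2ab·Cov(B, D) with a = 2.1, b = 4.
= 2.1²·31 + 4²·94.3 + 2·2.1·4·13
= 136.71 + 1508.8 + 218.4 = 1863.91.

mean of R = -106.43, σ²_R = 1863.91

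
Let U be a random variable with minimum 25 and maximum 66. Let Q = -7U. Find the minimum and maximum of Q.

min(Q) = -462, max(Q) = -175

a = -7 < 0, so order reverses: min(Q) = a·max(U)+b = (-7)·66 = -462; max(Q) = a·min(U)+b = (-7)·25 = -175.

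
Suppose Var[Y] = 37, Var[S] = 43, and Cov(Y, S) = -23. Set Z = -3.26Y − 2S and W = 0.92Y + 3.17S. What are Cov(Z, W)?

Cov(Z, W) = -103.5838

By bilinearity, Cov(Z, W) = ac·Var[Y] + bd·Var[S] + (ad+bc)·Cov(Y, S), with a=-3.26, b=-2, c=0.92, d=3.17.
ac·Var[Y] = (-3.26)·0.92·37 = -110.9704
bd·Var[S] = (-2)·3.17·43 = -272.62
(ad+bc)·Cov(Y, S) = (-12.1742)·(-23) = 280.0066
Cov(Z, W) = -110.9704 + (-272.62) + 280.0066 = -103.5838.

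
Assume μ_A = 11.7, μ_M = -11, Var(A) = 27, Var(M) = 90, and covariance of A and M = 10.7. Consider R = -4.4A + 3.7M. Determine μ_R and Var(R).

μ_R = -92.18, Var(R) = 1406.428

μ_R = (-4.4)·μ_A + 3.7·μ_M = (-4.4)·11.7 + 3.7·(-11) = -92.18.
Var(R) = a²·Var(A) + b²·Var(M) + 2ab·covariance of A and M with a = -4.4, b = 3.7.
= (-4.4)²·27 + 3.7²·90 + 2·(-4.4)·3.7·10.7
= 522.72 + 1232.1 + (-348.392) = 1406.428.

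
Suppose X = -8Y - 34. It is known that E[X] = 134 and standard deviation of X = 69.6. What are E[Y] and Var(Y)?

From X = -8Y - 34: E[X] = a·E[Y] + b, so E[Y] = (E[X] − b)/a = (134 − (-34))/(-8) = -21.
Var(X) = 69.6² = 4844.16.
Var(X) = a²·Var(Y), so Var(Y) = 4844.16/(-8)² = 75.69.

E[Y] = -21, Var(Y) = 75.69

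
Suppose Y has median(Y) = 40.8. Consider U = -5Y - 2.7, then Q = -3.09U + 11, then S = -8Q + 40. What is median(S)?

median(S) = -5157.624

median(U) = (-5)·40.8 + (-2.7) = -206.7.
median(Q) = (-3.09)·(-206.7) + 11 = 649.703.
median(S) = (-8)·649.703 + 40 = -5157.624.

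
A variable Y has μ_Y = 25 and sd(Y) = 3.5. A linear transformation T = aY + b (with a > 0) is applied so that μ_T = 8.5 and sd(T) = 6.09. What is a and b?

a = 1.74, b = -35

sd(T) = a·sd(Y) (a > 0), so a = 6.09/3.5 = 1.74.
μ_T = a·μ_Y + b, so b = 8.5 − 1.74·25 = -35.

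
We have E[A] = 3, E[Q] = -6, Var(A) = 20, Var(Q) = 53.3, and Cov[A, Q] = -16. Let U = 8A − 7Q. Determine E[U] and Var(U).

E[U] = 8·E[A] + (-7)·E[Q] = 8·3 + (-7)·(-6) = 66.
Var(U) = a²·Var(A) + b²·Var(Q) + 2ab·Cov[A, Q] with a = 8, b = -7.
= 8²·20 + (-7)²·53.3 + 2·8·(-7)·(-16)
= 1280 + 2611.7 + 1792 = 5683.7.

E[U] = 66, Var(U) = 5683.7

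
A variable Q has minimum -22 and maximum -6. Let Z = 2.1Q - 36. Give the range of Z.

Range(Z) = 33.6

Range of Q = -6 − (-22) = 16.
Range(Z) = |a|·Range(Q) = |2.1|·16 = 33.6.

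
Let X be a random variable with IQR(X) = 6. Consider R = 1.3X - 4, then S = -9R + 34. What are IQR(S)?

IQR(S) = 70.2

IQR(R) = |1.3|·6 = 7.8.
IQR(S) = |-9|·7.8 = 70.2.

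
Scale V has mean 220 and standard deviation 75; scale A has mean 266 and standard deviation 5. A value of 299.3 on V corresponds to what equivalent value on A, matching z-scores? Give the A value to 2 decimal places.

z = (299.3 − 220)/75 ≈ 1.0573.
A = 266 + z·5 = 266 + (299.3 − 220)·5/75 ≈ 271.29.

A = 271.29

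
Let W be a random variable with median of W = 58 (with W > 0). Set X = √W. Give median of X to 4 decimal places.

√W is monotone on this domain, so median of X = √(58) ≈ 7.6158.

median of X = 7.6158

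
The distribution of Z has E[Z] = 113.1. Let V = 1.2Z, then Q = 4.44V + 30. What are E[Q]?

E[Q] = 632.5968

E[V] = 1.2·113.1 = 135.72.
E[Q] = 4.44·135.72 + 30 = 632.5968.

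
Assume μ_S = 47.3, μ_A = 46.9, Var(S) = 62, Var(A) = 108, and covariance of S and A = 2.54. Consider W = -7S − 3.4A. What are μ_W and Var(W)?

μ_W = -490.56, Var(W) = 4407.384

μ_W = (-7)·μ_S + (-3.4)·μ_A = (-7)·47.3 + (-3.4)·46.9 = -490.56.
Var(W) = a²·Var(S) + b²·Var(A) + 2ab·covariance of S and A with a = -7, b = -3.4.
= (-7)²·62 + (-3.4)²·108 + 2·(-7)·(-3.4)·2.54
= 3038 + 1248.48 + 120.904 = 4407.384.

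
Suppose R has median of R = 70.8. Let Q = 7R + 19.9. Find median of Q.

A linear map preserves order up to sign, so median of Q = a·median of R + b = 7·70.8 + 19.9 = 515.5.

median of Q = 515.5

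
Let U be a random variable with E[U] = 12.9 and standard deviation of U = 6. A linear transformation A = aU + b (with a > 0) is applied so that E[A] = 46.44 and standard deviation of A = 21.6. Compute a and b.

standard deviation of A = a·standard deviation of U (a > 0), so a = 21.6/6 = 3.6.
E[A] = a·E[U] + b, so b = 46.44 − 3.6·12.9 = 0.

a = 3.6, b = 0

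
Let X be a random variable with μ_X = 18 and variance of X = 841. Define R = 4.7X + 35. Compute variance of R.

variance of R = 18577.69

R = 4.7X + 35 is linear with a = 4.7, b = 35.
variance of R = a²·variance of X = 4.7²·841 = 18577.69 (the additive constant 35 does not affect variance).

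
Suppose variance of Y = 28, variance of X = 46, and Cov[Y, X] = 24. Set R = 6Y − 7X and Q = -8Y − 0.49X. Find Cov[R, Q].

Cov[R, Q] = 87.22

By bilinearity, Cov[R, Q] = ac·variance of Y + bd·variance of X + (ad+bc)·Cov[Y, X], with a=6, b=-7, c=-8, d=-0.49.
ac·variance of Y = 6·(-8)·28 = -1344
bd·variance of X = (-7)·(-0.49)·46 = 157.78
(ad+bc)·Cov[Y, X] = (53.06)·24 = 1273.44
Cov[R, Q] = -1344 + 157.78 + 1273.44 = 87.22.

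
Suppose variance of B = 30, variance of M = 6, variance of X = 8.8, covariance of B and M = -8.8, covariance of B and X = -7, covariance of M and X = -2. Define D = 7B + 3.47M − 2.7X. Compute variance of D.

variance of D = 1480.9694

variance of D = a²·variance of B + b²·variance of M + c²·variance of X + 2ab·covariance of B and M + 2ac·covariance of B and X + 2bc·covariance of M and X, with a = 7, b = 3.47, c = -2.7.
= 1470 + 72.2454 + 64.152 + (-427.504) + 264.6 + 37.476
= 1480.9694.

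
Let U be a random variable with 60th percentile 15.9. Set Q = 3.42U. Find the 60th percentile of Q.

60th percentile of Q = 54.378

Since a = 3.42 > 0 the transformation is increasing, so the 60th percentile of Q = a·(P_{60} of U) + b = 3.42·15.9 = 54.378.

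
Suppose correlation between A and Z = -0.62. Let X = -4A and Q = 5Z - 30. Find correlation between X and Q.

Linear rescalings preserve |correlation|; the slopes -4 and 5 have opposite signs, so the correlation flips sign: correlation between X and Q = −correlation between A and Z = 0.62.

correlation between X and Q = 0.62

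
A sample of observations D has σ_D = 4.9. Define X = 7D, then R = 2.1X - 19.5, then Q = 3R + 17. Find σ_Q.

σ_X = |7|·4.9 = 34.3.
σ_R = |2.1|·34.3 = 72.03.
σ_Q = |3|·72.03 = 216.09.

σ_Q = 216.09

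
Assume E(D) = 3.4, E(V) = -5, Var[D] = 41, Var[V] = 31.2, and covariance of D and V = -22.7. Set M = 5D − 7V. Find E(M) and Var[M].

E(M) = 52, Var[M] = 4142.8

E(M) = 5·E(D) + (-7)·E(V) = 5·3.4 + (-7)·(-5) = 52.
Var[M] = a²·Var[D] + b²·Var[V] + 2ab·covariance of D and V with a = 5, b = -7.
= 5²·41 + (-7)²·31.2 + 2·5·(-7)·(-22.7)
= 1025 + 1528.8 + 1589 = 4142.8.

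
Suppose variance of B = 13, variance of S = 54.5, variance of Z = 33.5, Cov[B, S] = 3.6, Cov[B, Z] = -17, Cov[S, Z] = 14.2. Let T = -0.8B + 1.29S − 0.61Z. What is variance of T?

variance of T = a²·variance of B + b²·variance of S + c²·variance of Z + 2ab·Cov[B, S] + 2ac·Cov[B, Z] + 2bc·Cov[S, Z], with a = -0.8, b = 1.29, c = -0.61.
= 8.32 + 90.69345 + 12.46535 + (-7.4304) + (-16.592) + (-22.34796)
= 65.10844.

variance of T = 65.10844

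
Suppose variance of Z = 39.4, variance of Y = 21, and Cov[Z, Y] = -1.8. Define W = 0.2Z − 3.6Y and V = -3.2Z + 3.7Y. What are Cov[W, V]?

By bilinearity, Cov[W, V] = ac·variance of Z + bd·variance of Y + (ad+bc)·Cov[Z, Y], with a=0.2, b=-3.6, c=-3.2, d=3.7.
ac·variance of Z = 0.2·(-3.2)·39.4 = -25.216
bd·variance of Y = (-3.6)·3.7·21 = -279.72
(ad+bc)·Cov[Z, Y] = (12.26)·(-1.8) = -22.068
Cov[W, V] = -25.216 + (-279.72) + (-22.068) = -327.004.

Cov[W, V] = -327.004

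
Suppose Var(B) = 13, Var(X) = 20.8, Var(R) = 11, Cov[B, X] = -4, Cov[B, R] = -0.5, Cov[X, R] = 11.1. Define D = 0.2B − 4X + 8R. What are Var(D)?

Var(D) = a²·Var(B) + b²·Var(X) + c²·Var(R) + 2ab·Cov[B, X] + 2ac·Cov[B, R] + 2bc·Cov[X, R], with a = 0.2, b = -4, c = 8.
= 0.52 + 332.8 + 704 + 6.4 + (-1.6) + (-710.4)
= 331.72.

Var(D) = 331.72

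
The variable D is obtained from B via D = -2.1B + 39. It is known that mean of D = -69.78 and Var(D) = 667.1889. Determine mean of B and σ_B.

mean of B = 51.8, σ_B = 12.3

From D = -2.1B + 39: mean of D = a·mean of B + b, so mean of B = (mean of D − b)/a = (-69.78 − 39)/(-2.1) = 51.8.
σ_D = √667.1889 = 25.83.
σ_D = |a|·σ_B, so σ_B = 25.83/|-2.1| = 12.3.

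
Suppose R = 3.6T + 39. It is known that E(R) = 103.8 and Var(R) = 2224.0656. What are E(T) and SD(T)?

From R = 3.6T + 39: E(R) = a·E(T) + b, so E(T) = (E(R) − b)/a = (103.8 − 39)/3.6 = 18.
SD(R) = √2224.0656 = 47.16.
SD(R) = |a|·SD(T), so SD(T) = 47.16/|3.6| = 13.1.

E(T) = 18, SD(T) = 13.1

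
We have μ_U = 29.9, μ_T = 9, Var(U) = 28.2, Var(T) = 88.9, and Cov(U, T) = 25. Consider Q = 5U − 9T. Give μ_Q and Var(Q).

μ_Q = 5·μ_U + (-9)·μ_T = 5·29.9 + (-9)·9 = 68.5.
Var(Q) = a²·Var(U) + b²·Var(T) + 2ab·Cov(U, T) with a = 5, b = -9.
= 5²·28.2 + (-9)²·88.9 + 2·5·(-9)·25
= 705 + 7200.9 + (-2250) = 5655.9.

μ_Q = 68.5, Var(Q) = 5655.9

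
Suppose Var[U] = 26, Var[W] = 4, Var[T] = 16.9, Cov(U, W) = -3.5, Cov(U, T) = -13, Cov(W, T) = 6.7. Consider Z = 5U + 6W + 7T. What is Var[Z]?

Var[Z] = 1064.9

Var[Z] = a²·Var[U] + b²·Var[W] + c²·Var[T] + 2ab·Cov(U, W) + 2ac·Cov(U, T) + 2bc·Cov(W, T), with a = 5, b = 6, c = 7.
= 650 + 144 + 828.1 + (-210) + (-910) + 562.8
= 1064.9.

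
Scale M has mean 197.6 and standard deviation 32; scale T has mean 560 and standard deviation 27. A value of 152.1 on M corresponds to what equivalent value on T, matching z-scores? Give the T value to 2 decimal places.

T = 521.61

z = (152.1 − 197.6)/32 ≈ -1.4219.
T = 560 + z·27 = 560 + (152.1 − 197.6)·27/32 ≈ 521.61.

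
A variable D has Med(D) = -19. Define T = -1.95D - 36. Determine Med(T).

Med(T) = 1.05

A linear map preserves order up to sign, so Med(T) = a·Med(D) + b = (-1.95)·(-19) + (-36) = 1.05.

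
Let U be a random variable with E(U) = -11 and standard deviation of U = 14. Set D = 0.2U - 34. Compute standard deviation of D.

D = 0.2U - 34 is linear with a = 0.2, b = -34.
standard deviation of D = |a|·standard deviation of U = |0.2|·14 = 2.8.

standard deviation of D = 2.8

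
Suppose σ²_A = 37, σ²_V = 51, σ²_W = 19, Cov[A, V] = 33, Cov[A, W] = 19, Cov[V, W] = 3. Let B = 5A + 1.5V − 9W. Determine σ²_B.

σ²_B = 1282.75

σ²_B = a²·σ²_A + b²·σ²_V + c²·σ²_W + 2ab·Cov[A, V] + 2ac·Cov[A, W] + 2bc·Cov[V, W], with a = 5, b = 1.5, c = -9.
= 925 + 114.75 + 1539 + 495 + (-1710) + (-81)
= 1282.75.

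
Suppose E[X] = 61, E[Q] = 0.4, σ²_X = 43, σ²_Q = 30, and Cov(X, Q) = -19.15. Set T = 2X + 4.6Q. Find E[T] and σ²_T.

E[T] = 2·E[X] + 4.6·E[Q] = 2·61 + 4.6·0.4 = 123.84.
σ²_T = a²·σ²_X + b²·σ²_Q + 2ab·Cov(X, Q) with a = 2, b = 4.6.
= 2²·43 + 4.6²·30 + 2·2·4.6·(-19.15)
= 172 + 634.8 + (-352.36) = 454.44.

E[T] = 123.84, σ²_T = 454.44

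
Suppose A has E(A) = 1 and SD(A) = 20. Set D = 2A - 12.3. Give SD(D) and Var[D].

SD(D) = 40, Var[D] = 1600

D = 2A - 12.3 is linear with a = 2, b = -12.3.
SD(D) = |a|·SD(A) = |2|·20 = 40.
Var[A] = 20² = 400.
Var[D] = a²·Var[A] = 2²·400 = 1600 (the additive constant -12.3 does not affect variance).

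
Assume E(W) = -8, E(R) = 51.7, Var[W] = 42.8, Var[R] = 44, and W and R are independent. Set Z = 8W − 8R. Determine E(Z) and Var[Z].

E(Z) = 8·E(W) + (-8)·E(R) = 8·(-8) + (-8)·51.7 = -477.6.
Var[Z] = a²·Var[W] + b²·Var[R] + 2ab·covariance of W and R with a = 8, b = -8.
Independence gives covariance of W and R = 0.
= 8²·42.8 + (-8)²·44 + 2·8·(-8)·0
= 2739.2 + 2816 + 0 = 5555.2.

E(Z) = -477.6, Var[Z] = 5555.2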